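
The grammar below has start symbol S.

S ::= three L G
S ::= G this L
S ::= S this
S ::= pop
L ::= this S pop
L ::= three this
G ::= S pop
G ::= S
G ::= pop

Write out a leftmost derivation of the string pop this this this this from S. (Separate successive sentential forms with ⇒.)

S ⇒ S this ⇒ S this this ⇒ S this this this ⇒ S this this this this ⇒ pop this this this this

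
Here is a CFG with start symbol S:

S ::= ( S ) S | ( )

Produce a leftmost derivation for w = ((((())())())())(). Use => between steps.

S => (S)S   [S ::= ( S ) S]
(S)S => ((S)S)S   [S ::= ( S ) S]
((S)S)S => (((S)S)S)S   [S ::= ( S ) S]
(((S)S)S)S => ((((S)S)S)S)S   [S ::= ( S ) S]
((((S)S)S)S)S => ((((())S)S)S)S   [S ::= ( )]
((((())S)S)S)S => ((((())())S)S)S   [S ::= ( )]
((((())())S)S)S => ((((())())())S)S   [S ::= ( )]
((((())())())S)S => ((((())())())())S   [S ::= ( )]
((((())())())())S => ((((())())())())()   [S ::= ( )]

S=>(S)S=>((S)S)S=>(((S)S)S)S=>((((S)S)S)S)S=>((((())S)S)S)S=>((((())())S)S)S=>((((())())())S)S=>((((())())())())S=>((((())())())())()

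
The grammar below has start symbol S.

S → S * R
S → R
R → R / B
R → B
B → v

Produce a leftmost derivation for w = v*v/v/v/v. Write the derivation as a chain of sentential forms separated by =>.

S => S*R   [S → S * R]
S*R => R*R   [S → R]
R*R => B*R   [R → B]
B*R => v*R   [B → v]
v*R => v*R/B   [R → R / B]
v*R/B => v*R/B/B   [R → R / B]
v*R/B/B => v*R/B/B/B   [R → R / B]
v*R/B/B/B => v*B/B/B/B   [R → B]
v*B/B/B/B => v*v/B/B/B   [B → v]
v*v/B/B/B => v*v/v/B/B   [B → v]
v*v/v/B/B => v*v/v/v/B   [B → v]
v*v/v/v/B => v*v/v/v/v   [B → v]

S => S*R => R*R => B*R => v*R => v*R/B => v*R/B/B => v*R/B/B/B => v*B/B/B/B => v*v/B/B/B => v*v/v/B/B => v*v/v/v/B => v*v/v/v/v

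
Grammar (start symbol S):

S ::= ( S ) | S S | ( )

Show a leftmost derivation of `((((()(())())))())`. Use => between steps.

S => (S)   [S ::= ( S )]
(S) => (SS)   [S ::= S S]
(SS) => ((S)S)   [S ::= ( S )]
((S)S) => (((S))S)   [S ::= ( S )]
(((S))S) => ((((S)))S)   [S ::= ( S )]
((((S)))S) => ((((SS)))S)   [S ::= S S]
((((SS)))S) => ((((SSS)))S)   [S ::= S S]
((((SSS)))S) => ((((()SS)))S)   [S ::= ( )]
((((()SS)))S) => ((((()(S)S)))S)   [S ::= ( S )]
((((()(S)S)))S) => ((((()(())S)))S)   [S ::= ( )]
((((()(())S)))S) => ((((()(())())))S)   [S ::= ( )]
((((()(())())))S) => ((((()(())())))())   [S ::= ( )]

S=>(S)=>(SS)=>((S)S)=>(((S))S)=>((((S)))S)=>((((SS)))S)=>((((SSS)))S)=>((((()SS)))S)=>((((()(S)S)))S)=>((((()(())S)))S)=>((((()(())())))S)=>((((()(())())))())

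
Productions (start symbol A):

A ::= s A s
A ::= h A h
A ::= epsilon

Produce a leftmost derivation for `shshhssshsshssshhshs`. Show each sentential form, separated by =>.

A => sAs   [A ::= s A s]
sAs => shAhs   [A ::= h A h]
shAhs => shsAshs   [A ::= s A s]
shsAshs => shshAhshs   [A ::= h A h]
shshAhshs => shshhAhhshs   [A ::= h A h]
shshhAhhshs => shshhsAshhshs   [A ::= s A s]
shshhsAshhshs => shshhssAsshhshs   [A ::= s A s]
shshhssAsshhshs => shshhsssAssshhshs   [A ::= s A s]
shshhsssAssshhshs => shshhssshAhssshhshs   [A ::= h A h]
shshhssshAhssshhshs => shshhssshsAshssshhshs   [A ::= s A s]
shshhssshsAshssshhshs => shshhssshsshssshhshs   [A ::= epsilon]

A => sAs => shAhs => shsAshs => shshAhshs => shshhAhhshs => shshhsAshhshs => shshhssAsshhshs => shshhsssAssshhshs => shshhssshAhssshhshs => shshhssshsAshssshhshs => shshhssshsshssshhshs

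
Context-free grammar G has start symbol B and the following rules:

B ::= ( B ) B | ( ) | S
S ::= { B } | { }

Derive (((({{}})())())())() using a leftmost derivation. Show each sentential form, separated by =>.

B=>(B)B=>((B)B)B=>(((B)B)B)B=>((((B)B)B)B)B=>((((S)B)B)B)B=>(((({B})B)B)B)B=>(((({S})B)B)B)B=>(((({{}})B)B)B)B=>(((({{}})())B)B)B=>(((({{}})())())B)B=>(((({{}})())())())B=>(((({{}})())())())()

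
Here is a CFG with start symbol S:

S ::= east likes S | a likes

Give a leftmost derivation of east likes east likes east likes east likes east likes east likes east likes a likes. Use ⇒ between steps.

S ⇒ east likes S   [S ::= east likes S]
east likes S ⇒ east likes east likes S   [S ::= east likes S]
east likes east likes S ⇒ east likes east likes east likes S   [S ::= east likes S]
east likes east likes east likes S ⇒ east likes east likes east likes east likes S   [S ::= east likes S]
east likes east likes east likes east likes S ⇒ east likes east likes east likes east likes east likes S   [S ::= east likes S]
east likes east likes east likes east likes east likes S ⇒ east likes east likes east likes east likes east likes east likes S   [S ::= east likes S]
east likes east likes east likes east likes east likes east likes S ⇒ east likes east likes east likes east likes east likes east likes east likes S   [S ::= east likes S]
east likes east likes east likes east likes east likes east likes east likes S ⇒ east likes east likes east likes east likes east likes east likes east likes a likes   [S ::= a likes]

S ⇒ east likes S ⇒ east likes east likes S ⇒ east likes east likes east likes S ⇒ east likes east likes east likes east likes S ⇒ east likes east likes east likes east likes east likes S ⇒ east likes east likes east likes east likes east likes east likes S ⇒ east likes east likes east likes east likes east likes east likes east likes S ⇒ east likes east likes east likes east likes east likes east likes east likes a likes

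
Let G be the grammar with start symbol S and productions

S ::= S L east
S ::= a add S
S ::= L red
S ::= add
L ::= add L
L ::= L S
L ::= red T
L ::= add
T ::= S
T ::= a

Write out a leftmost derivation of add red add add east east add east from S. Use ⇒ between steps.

S ⇒ S L east ⇒ S L east L east ⇒ add L east L east ⇒ add red T east L east ⇒ add red S east L east ⇒ add red S L east east L east ⇒ add red add L east east L east ⇒ add red add add east east L east ⇒ add red add add east east add east

S ⇒ S L east   [S ::= S L east]
S L east ⇒ S L east L east   [S ::= S L east]
S L east L east ⇒ add L east L east   [S ::= add]
add L east L east ⇒ add red T east L east   [L ::= red T]
add red T east L east ⇒ add red S east L east   [T ::= S]
add red S east L east ⇒ add red S L east east L east   [S ::= S L east]
add red S L east east L east ⇒ add red add L east east L east   [S ::= add]
add red add L east east L east ⇒ add red add add east east L east   [L ::= add]
add red add add east east L east ⇒ add red add add east east add east   [L ::= add]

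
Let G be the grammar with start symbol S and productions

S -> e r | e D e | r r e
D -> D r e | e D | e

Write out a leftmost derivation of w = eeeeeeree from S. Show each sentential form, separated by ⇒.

S ⇒ eDe ⇒ eeDe ⇒ eeeDe ⇒ eeeeDe ⇒ eeeeDree ⇒ eeeeeDree ⇒ eeeeeeree

S ⇒ eDe   [S -> e D e]
eDe ⇒ eeDe   [D -> e D]
eeDe ⇒ eeeDe   [D -> e D]
eeeDe ⇒ eeeeDe   [D -> e D]
eeeeDe ⇒ eeeeDree   [D -> D r e]
eeeeDree ⇒ eeeeeDree   [D -> e D]
eeeeeDree ⇒ eeeeeeree   [D -> e]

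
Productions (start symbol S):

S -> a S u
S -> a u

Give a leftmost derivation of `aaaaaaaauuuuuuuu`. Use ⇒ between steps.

S⇒aSu⇒aaSuu⇒aaaSuuu⇒aaaaSuuuu⇒aaaaaSuuuuu⇒aaaaaaSuuuuuu⇒aaaaaaaSuuuuuuu⇒aaaaaaaauuuuuuuu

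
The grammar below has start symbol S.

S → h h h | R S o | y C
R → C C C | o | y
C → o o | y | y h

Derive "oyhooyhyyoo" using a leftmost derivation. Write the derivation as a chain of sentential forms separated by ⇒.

S ⇒ RSo ⇒ oSo ⇒ oRSoo ⇒ oCCCSoo ⇒ oyhCCSoo ⇒ oyhooCSoo ⇒ oyhooyhSoo ⇒ oyhooyhyCoo ⇒ oyhooyhyyoo

S ⇒ RSo   [S → R S o]
RSo ⇒ oSo   [R → o]
oSo ⇒ oRSoo   [S → R S o]
oRSoo ⇒ oCCCSoo   [R → C C C]
oCCCSoo ⇒ oyhCCSoo   [C → y h]
oyhCCSoo ⇒ oyhooCSoo   [C → o o]
oyhooCSoo ⇒ oyhooyhSoo   [C → y h]
oyhooyhSoo ⇒ oyhooyhyCoo   [S → y C]
oyhooyhyCoo ⇒ oyhooyhyyoo   [C → y]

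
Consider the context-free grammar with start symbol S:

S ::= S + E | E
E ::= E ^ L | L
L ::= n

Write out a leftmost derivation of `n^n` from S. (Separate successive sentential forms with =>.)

S => E => E^L => L^L => n^L => n^n

S => E   [S ::= E]
E => E^L   [E ::= E ^ L]
E^L => L^L   [E ::= L]
L^L => n^L   [L ::= n]
n^L => n^n   [L ::= n]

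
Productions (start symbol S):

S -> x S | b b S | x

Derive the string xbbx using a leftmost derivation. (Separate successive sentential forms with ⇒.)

S ⇒ xS   [S -> x S]
xS ⇒ xbbS   [S -> b b S]
xbbS ⇒ xbbx   [S -> x]

S ⇒ xS ⇒ xbbS ⇒ xbbx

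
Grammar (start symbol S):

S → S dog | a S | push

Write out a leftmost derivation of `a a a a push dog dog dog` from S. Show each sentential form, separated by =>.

S => S dog => a S dog => a S dog dog => a a S dog dog => a a S dog dog dog => a a a S dog dog dog => a a a a S dog dog dog => a a a a push dog dog dog

S => S dog   [S → S dog]
S dog => a S dog   [S → a S]
a S dog => a S dog dog   [S → S dog]
a S dog dog => a a S dog dog   [S → a S]
a a S dog dog => a a S dog dog dog   [S → S dog]
a a S dog dog dog => a a a S dog dog dog   [S → a S]
a a a S dog dog dog => a a a a S dog dog dog   [S → a S]
a a a a S dog dog dog => a a a a push dog dog dog   [S → push]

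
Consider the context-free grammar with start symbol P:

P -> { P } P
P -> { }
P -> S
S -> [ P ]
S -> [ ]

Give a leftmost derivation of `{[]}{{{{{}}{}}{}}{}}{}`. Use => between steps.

P => {P}P => {S}P => {[]}P => {[]}{P}P => {[]}{{P}P}P => {[]}{{{P}P}P}P => {[]}{{{{P}P}P}P}P => {[]}{{{{{}}P}P}P}P => {[]}{{{{{}}{}}P}P}P => {[]}{{{{{}}{}}{}}P}P => {[]}{{{{{}}{}}{}}{}}P => {[]}{{{{{}}{}}{}}{}}{}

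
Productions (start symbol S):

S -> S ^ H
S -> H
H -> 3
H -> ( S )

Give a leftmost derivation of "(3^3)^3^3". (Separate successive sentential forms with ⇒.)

S ⇒ S^H ⇒ S^H^H ⇒ H^H^H ⇒ (S)^H^H ⇒ (S^H)^H^H ⇒ (H^H)^H^H ⇒ (3^H)^H^H ⇒ (3^3)^H^H ⇒ (3^3)^3^H ⇒ (3^3)^3^3

S ⇒ S^H   [S -> S ^ H]
S^H ⇒ S^H^H   [S -> S ^ H]
S^H^H ⇒ H^H^H   [S -> H]
H^H^H ⇒ (S)^H^H   [H -> ( S )]
(S)^H^H ⇒ (S^H)^H^H   [S -> S ^ H]
(S^H)^H^H ⇒ (H^H)^H^H   [S -> H]
(H^H)^H^H ⇒ (3^H)^H^H   [H -> 3]
(3^H)^H^H ⇒ (3^3)^H^H   [H -> 3]
(3^3)^H^H ⇒ (3^3)^3^H   [H -> 3]
(3^3)^3^H ⇒ (3^3)^3^3   [H -> 3]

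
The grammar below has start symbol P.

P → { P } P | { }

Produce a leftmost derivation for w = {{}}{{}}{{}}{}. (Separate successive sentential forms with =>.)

P => {P}P   [P → { P } P]
{P}P => {{}}P   [P → { }]
{{}}P => {{}}{P}P   [P → { P } P]
{{}}{P}P => {{}}{{}}P   [P → { }]
{{}}{{}}P => {{}}{{}}{P}P   [P → { P } P]
{{}}{{}}{P}P => {{}}{{}}{{}}P   [P → { }]
{{}}{{}}{{}}P => {{}}{{}}{{}}{}   [P → { }]

P => {P}P => {{}}P => {{}}{P}P => {{}}{{}}P => {{}}{{}}{P}P => {{}}{{}}{{}}P => {{}}{{}}{{}}{}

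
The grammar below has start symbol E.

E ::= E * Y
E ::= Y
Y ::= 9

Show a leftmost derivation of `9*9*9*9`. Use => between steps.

E => E*Y   [E ::= E * Y]
E*Y => E*Y*Y   [E ::= E * Y]
E*Y*Y => E*Y*Y*Y   [E ::= E * Y]
E*Y*Y*Y => Y*Y*Y*Y   [E ::= Y]
Y*Y*Y*Y => 9*Y*Y*Y   [Y ::= 9]
9*Y*Y*Y => 9*9*Y*Y   [Y ::= 9]
9*9*Y*Y => 9*9*9*Y   [Y ::= 9]
9*9*9*Y => 9*9*9*9   [Y ::= 9]

E => E*Y => E*Y*Y => E*Y*Y*Y => Y*Y*Y*Y => 9*Y*Y*Y => 9*9*Y*Y => 9*9*9*Y => 9*9*9*9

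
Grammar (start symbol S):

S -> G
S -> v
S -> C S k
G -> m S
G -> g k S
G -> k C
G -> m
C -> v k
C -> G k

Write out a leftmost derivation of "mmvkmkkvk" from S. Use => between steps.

S => CSk   [S -> C S k]
CSk => GkSk   [C -> G k]
GkSk => mSkSk   [G -> m S]
mSkSk => mCSkkSk   [S -> C S k]
mCSkkSk => mGkSkkSk   [C -> G k]
mGkSkkSk => mmSkSkkSk   [G -> m S]
mmSkSkkSk => mmvkSkkSk   [S -> v]
mmvkSkkSk => mmvkGkkSk   [S -> G]
mmvkGkkSk => mmvkmkkSk   [G -> m]
mmvkmkkSk => mmvkmkkvk   [S -> v]

S=>CSk=>GkSk=>mSkSk=>mCSkkSk=>mGkSkkSk=>mmSkSkkSk=>mmvkSkkSk=>mmvkGkkSk=>mmvkmkkSk=>mmvkmkkvk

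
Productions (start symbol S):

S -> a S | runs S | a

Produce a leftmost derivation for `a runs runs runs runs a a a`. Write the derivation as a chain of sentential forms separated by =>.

S => a S   [S -> a S]
a S => a runs S   [S -> runs S]
a runs S => a runs runs S   [S -> runs S]
a runs runs S => a runs runs runs S   [S -> runs S]
a runs runs runs S => a runs runs runs runs S   [S -> runs S]
a runs runs runs runs S => a runs runs runs runs a S   [S -> a S]
a runs runs runs runs a S => a runs runs runs runs a a S   [S -> a S]
a runs runs runs runs a a S => a runs runs runs runs a a a   [S -> a]

S => a S => a runs S => a runs runs S => a runs runs runs S => a runs runs runs runs S => a runs runs runs runs a S => a runs runs runs runs a a S => a runs runs runs runs a a a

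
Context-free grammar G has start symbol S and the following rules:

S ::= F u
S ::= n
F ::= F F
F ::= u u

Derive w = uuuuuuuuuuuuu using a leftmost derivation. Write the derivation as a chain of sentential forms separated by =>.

S => Fu => FFu => FFFu => uuFFu => uuuuFu => uuuuFFu => uuuuFFFu => uuuuuuFFu => uuuuuuuuFu => uuuuuuuuFFu => uuuuuuuuuuFu => uuuuuuuuuuuuu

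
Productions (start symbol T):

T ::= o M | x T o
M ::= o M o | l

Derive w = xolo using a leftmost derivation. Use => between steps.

T => xTo   [T ::= x T o]
xTo => xoMo   [T ::= o M]
xoMo => xolo   [M ::= l]

T => xTo => xoMo => xolo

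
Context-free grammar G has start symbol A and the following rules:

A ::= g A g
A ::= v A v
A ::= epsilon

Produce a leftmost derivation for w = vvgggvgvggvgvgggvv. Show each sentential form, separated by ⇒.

A⇒vAv⇒vvAvv⇒vvgAgvv⇒vvggAggvv⇒vvgggAgggvv⇒vvgggvAvgggvv⇒vvgggvgAgvgggvv⇒vvgggvgvAvgvgggvv⇒vvgggvgvgAgvgvgggvv⇒vvgggvgvggvgvgggvv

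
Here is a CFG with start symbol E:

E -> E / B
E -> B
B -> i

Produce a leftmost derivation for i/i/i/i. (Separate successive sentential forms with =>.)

E=>E/B=>E/B/B=>E/B/B/B=>B/B/B/B=>i/B/B/B=>i/i/B/B=>i/i/i/B=>i/i/i/i

E => E/B   [E -> E / B]
E/B => E/B/B   [E -> E / B]
E/B/B => E/B/B/B   [E -> E / B]
E/B/B/B => B/B/B/B   [E -> B]
B/B/B/B => i/B/B/B   [B -> i]
i/B/B/B => i/i/B/B   [B -> i]
i/i/B/B => i/i/i/B   [B -> i]
i/i/i/B => i/i/i/i   [B -> i]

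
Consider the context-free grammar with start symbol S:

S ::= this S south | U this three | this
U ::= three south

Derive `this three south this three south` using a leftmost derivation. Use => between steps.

S => this S south   [S ::= this S south]
this S south => this U this three south   [S ::= U this three]
this U this three south => this three south this three south   [U ::= three south]

S => this S south => this U this three south => this three south this three south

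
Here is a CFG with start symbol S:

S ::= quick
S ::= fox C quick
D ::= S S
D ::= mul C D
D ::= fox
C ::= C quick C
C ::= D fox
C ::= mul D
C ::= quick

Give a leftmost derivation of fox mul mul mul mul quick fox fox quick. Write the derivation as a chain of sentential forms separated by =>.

S => fox C quick => fox mul D quick => fox mul mul C D quick => fox mul mul mul D D quick => fox mul mul mul mul C D D quick => fox mul mul mul mul quick D D quick => fox mul mul mul mul quick fox D quick => fox mul mul mul mul quick fox fox quick

S => fox C quick   [S ::= fox C quick]
fox C quick => fox mul D quick   [C ::= mul D]
fox mul D quick => fox mul mul C D quick   [D ::= mul C D]
fox mul mul C D quick => fox mul mul mul D D quick   [C ::= mul D]
fox mul mul mul D D quick => fox mul mul mul mul C D D quick   [D ::= mul C D]
fox mul mul mul mul C D D quick => fox mul mul mul mul quick D D quick   [C ::= quick]
fox mul mul mul mul quick D D quick => fox mul mul mul mul quick fox D quick   [D ::= fox]
fox mul mul mul mul quick fox D quick => fox mul mul mul mul quick fox fox quick   [D ::= fox]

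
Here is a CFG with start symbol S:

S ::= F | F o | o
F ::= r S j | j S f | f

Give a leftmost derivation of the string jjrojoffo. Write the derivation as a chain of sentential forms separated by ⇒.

S⇒Fo⇒jSfo⇒jFfo⇒jjSffo⇒jjFoffo⇒jjrSjoffo⇒jjrojoffo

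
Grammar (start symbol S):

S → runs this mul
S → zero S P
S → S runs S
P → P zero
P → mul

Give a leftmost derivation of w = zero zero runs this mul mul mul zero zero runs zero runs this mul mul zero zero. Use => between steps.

S => S runs S => zero S P runs S => zero zero S P P runs S => zero zero runs this mul P P runs S => zero zero runs this mul mul P runs S => zero zero runs this mul mul P zero runs S => zero zero runs this mul mul P zero zero runs S => zero zero runs this mul mul mul zero zero runs S => zero zero runs this mul mul mul zero zero runs zero S P => zero zero runs this mul mul mul zero zero runs zero runs this mul P => zero zero runs this mul mul mul zero zero runs zero runs this mul P zero => zero zero runs this mul mul mul zero zero runs zero runs this mul P zero zero => zero zero runs this mul mul mul zero zero runs zero runs this mul mul zero zero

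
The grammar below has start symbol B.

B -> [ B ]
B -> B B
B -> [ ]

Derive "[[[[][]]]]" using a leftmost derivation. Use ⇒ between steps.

B ⇒ [B] ⇒ [[B]] ⇒ [[[B]]] ⇒ [[[BB]]] ⇒ [[[[]B]]] ⇒ [[[[][]]]]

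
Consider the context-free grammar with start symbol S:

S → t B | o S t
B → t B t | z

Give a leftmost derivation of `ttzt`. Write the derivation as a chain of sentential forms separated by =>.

S => tB   [S → t B]
tB => ttBt   [B → t B t]
ttBt => ttzt   [B → z]

S => tB => ttBt => ttzt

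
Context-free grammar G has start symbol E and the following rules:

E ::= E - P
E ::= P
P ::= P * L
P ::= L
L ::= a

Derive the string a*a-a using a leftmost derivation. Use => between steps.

E => E-P => P-P => P*L-P => L*L-P => a*L-P => a*a-P => a*a-L => a*a-a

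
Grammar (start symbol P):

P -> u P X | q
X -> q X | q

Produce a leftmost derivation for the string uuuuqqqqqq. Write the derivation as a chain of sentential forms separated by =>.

P=>uPX=>uuPXX=>uuuPXXX=>uuuuPXXXX=>uuuuqXXXX=>uuuuqqXXX=>uuuuqqqXX=>uuuuqqqqX=>uuuuqqqqqX=>uuuuqqqqqq

P => uPX   [P -> u P X]
uPX => uuPXX   [P -> u P X]
uuPXX => uuuPXXX   [P -> u P X]
uuuPXXX => uuuuPXXXX   [P -> u P X]
uuuuPXXXX => uuuuqXXXX   [P -> q]
uuuuqXXXX => uuuuqqXXX   [X -> q]
uuuuqqXXX => uuuuqqqXX   [X -> q]
uuuuqqqXX => uuuuqqqqX   [X -> q]
uuuuqqqqX => uuuuqqqqqX   [X -> q X]
uuuuqqqqqX => uuuuqqqqqq   [X -> q]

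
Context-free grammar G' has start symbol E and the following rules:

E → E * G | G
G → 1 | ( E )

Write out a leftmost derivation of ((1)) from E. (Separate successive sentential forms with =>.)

E => G => (E) => (G) => ((E)) => ((G)) => ((1))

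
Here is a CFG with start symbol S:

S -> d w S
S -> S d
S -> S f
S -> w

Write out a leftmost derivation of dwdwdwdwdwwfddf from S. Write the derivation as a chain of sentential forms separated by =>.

S => dwS => dwdwS => dwdwdwS => dwdwdwSf => dwdwdwSdf => dwdwdwdwSdf => dwdwdwdwSddf => dwdwdwdwSfddf => dwdwdwdwdwSfddf => dwdwdwdwdwwfddf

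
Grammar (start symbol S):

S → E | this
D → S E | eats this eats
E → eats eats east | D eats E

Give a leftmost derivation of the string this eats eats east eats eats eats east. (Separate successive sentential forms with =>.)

S => E => D eats E => S E eats E => this E eats E => this eats eats east eats E => this eats eats east eats eats eats east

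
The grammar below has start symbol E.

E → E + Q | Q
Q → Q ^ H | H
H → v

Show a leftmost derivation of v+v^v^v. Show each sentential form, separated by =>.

E => E+Q => Q+Q => H+Q => v+Q => v+Q^H => v+Q^H^H => v+H^H^H => v+v^H^H => v+v^v^H => v+v^v^v

E => E+Q   [E → E + Q]
E+Q => Q+Q   [E → Q]
Q+Q => H+Q   [Q → H]
H+Q => v+Q   [H → v]
v+Q => v+Q^H   [Q → Q ^ H]
v+Q^H => v+Q^H^H   [Q → Q ^ H]
v+Q^H^H => v+H^H^H   [Q → H]
v+H^H^H => v+v^H^H   [H → v]
v+v^H^H => v+v^v^H   [H → v]
v+v^v^H => v+v^v^v   [H → v]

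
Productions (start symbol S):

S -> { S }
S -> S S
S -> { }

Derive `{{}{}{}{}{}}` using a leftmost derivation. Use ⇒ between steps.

S ⇒ {S}   [S -> { S }]
{S} ⇒ {SS}   [S -> S S]
{SS} ⇒ {SSS}   [S -> S S]
{SSS} ⇒ {{}SS}   [S -> { }]
{{}SS} ⇒ {{}SSS}   [S -> S S]
{{}SSS} ⇒ {{}SSSS}   [S -> S S]
{{}SSSS} ⇒ {{}{}SSS}   [S -> { }]
{{}{}SSS} ⇒ {{}{}{}SS}   [S -> { }]
{{}{}{}SS} ⇒ {{}{}{}{}S}   [S -> { }]
{{}{}{}{}S} ⇒ {{}{}{}{}{}}   [S -> { }]

S ⇒ {S} ⇒ {SS} ⇒ {SSS} ⇒ {{}SS} ⇒ {{}SSS} ⇒ {{}SSSS} ⇒ {{}{}SSS} ⇒ {{}{}{}SS} ⇒ {{}{}{}{}S} ⇒ {{}{}{}{}{}}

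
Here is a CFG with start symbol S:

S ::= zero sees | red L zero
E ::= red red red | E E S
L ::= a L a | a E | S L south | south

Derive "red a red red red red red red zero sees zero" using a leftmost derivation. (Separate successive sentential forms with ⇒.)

S ⇒ red L zero ⇒ red a E zero ⇒ red a E E S zero ⇒ red a red red red E S zero ⇒ red a red red red red red red S zero ⇒ red a red red red red red red zero sees zero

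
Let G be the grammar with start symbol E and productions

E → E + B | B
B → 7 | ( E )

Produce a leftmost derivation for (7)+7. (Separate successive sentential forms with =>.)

E => E+B => B+B => (E)+B => (B)+B => (7)+B => (7)+7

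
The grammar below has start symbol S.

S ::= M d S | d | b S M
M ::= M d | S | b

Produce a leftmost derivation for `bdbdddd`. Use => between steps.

S => MdS   [S ::= M d S]
MdS => SdS   [M ::= S]
SdS => bSMdS   [S ::= b S M]
bSMdS => bdMdS   [S ::= d]
bdMdS => bdSdS   [M ::= S]
bdSdS => bdMdSdS   [S ::= M d S]
bdMdSdS => bdbdSdS   [M ::= b]
bdbdSdS => bdbdddS   [S ::= d]
bdbdddS => bdbdddd   [S ::= d]

S => MdS => SdS => bSMdS => bdMdS => bdSdS => bdMdSdS => bdbdSdS => bdbdddS => bdbdddd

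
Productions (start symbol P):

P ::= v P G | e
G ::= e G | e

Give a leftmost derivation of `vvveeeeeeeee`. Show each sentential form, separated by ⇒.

P ⇒ vPG ⇒ vvPGG ⇒ vvvPGGG ⇒ vvveGGG ⇒ vvveeGGG ⇒ vvveeeGGG ⇒ vvveeeeGG ⇒ vvveeeeeG ⇒ vvveeeeeeG ⇒ vvveeeeeeeG ⇒ vvveeeeeeeeG ⇒ vvveeeeeeeee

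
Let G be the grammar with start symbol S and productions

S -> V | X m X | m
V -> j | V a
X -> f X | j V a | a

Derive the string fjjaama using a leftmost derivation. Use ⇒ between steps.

S⇒XmX⇒fXmX⇒fjVamX⇒fjVaamX⇒fjjaamX⇒fjjaama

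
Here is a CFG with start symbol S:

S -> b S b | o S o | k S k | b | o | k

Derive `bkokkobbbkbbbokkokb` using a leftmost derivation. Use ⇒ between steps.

S ⇒ bSb ⇒ bkSkb ⇒ bkoSokb ⇒ bkokSkokb ⇒ bkokkSkkokb ⇒ bkokkoSokkokb ⇒ bkokkobSbokkokb ⇒ bkokkobbSbbokkokb ⇒ bkokkobbbSbbbokkokb ⇒ bkokkobbbkbbbokkokb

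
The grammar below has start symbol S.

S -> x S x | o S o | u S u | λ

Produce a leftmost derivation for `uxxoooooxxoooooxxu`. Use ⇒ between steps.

S ⇒ uSu ⇒ uxSxu ⇒ uxxSxxu ⇒ uxxoSoxxu ⇒ uxxooSooxxu ⇒ uxxoooSoooxxu ⇒ uxxooooSooooxxu ⇒ uxxoooooSoooooxxu ⇒ uxxoooooxSxoooooxxu ⇒ uxxoooooxxoooooxxu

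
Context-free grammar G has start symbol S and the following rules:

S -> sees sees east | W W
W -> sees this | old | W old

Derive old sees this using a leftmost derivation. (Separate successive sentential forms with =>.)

S => W W   [S -> W W]
W W => old W   [W -> old]
old W => old sees this   [W -> sees this]

S => W W => old W => old sees this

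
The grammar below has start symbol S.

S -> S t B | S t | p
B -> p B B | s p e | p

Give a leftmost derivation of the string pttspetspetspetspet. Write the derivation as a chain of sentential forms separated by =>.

S => St => StBt => StBtBt => StBtBtBt => StBtBtBtBt => SttBtBtBtBt => pttBtBtBtBt => pttspetBtBtBt => pttspetspetBtBt => pttspetspetspetBt => pttspetspetspetspet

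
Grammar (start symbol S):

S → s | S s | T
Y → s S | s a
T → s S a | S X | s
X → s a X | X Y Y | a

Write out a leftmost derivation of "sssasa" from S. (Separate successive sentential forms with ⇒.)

S ⇒ T ⇒ SX ⇒ SsX ⇒ TsX ⇒ sSasX ⇒ sSsasX ⇒ sssasX ⇒ sssasa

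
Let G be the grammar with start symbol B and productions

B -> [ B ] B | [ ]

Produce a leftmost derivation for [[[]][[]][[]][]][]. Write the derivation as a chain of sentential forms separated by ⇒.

B ⇒ [B]B   [B -> [ B ] B]
[B]B ⇒ [[B]B]B   [B -> [ B ] B]
[[B]B]B ⇒ [[[]]B]B   [B -> [ ]]
[[[]]B]B ⇒ [[[]][B]B]B   [B -> [ B ] B]
[[[]][B]B]B ⇒ [[[]][[]]B]B   [B -> [ ]]
[[[]][[]]B]B ⇒ [[[]][[]][B]B]B   [B -> [ B ] B]
[[[]][[]][B]B]B ⇒ [[[]][[]][[]]B]B   [B -> [ ]]
[[[]][[]][[]]B]B ⇒ [[[]][[]][[]][]]B   [B -> [ ]]
[[[]][[]][[]][]]B ⇒ [[[]][[]][[]][]][]   [B -> [ ]]

B⇒[B]B⇒[[B]B]B⇒[[[]]B]B⇒[[[]][B]B]B⇒[[[]][[]]B]B⇒[[[]][[]][B]B]B⇒[[[]][[]][[]]B]B⇒[[[]][[]][[]][]]B⇒[[[]][[]][[]][]][]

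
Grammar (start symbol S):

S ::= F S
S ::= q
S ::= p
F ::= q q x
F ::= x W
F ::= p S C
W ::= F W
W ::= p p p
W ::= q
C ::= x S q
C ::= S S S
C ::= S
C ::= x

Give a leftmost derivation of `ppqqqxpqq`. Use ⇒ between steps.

S ⇒ FS ⇒ pSCS ⇒ ppCS ⇒ ppSSSS ⇒ ppqSSS ⇒ ppqFSSS ⇒ ppqqqxSSS ⇒ ppqqqxpSS ⇒ ppqqqxpqS ⇒ ppqqqxpqq

S ⇒ FS   [S ::= F S]
FS ⇒ pSCS   [F ::= p S C]
pSCS ⇒ ppCS   [S ::= p]
ppCS ⇒ ppSSSS   [C ::= S S S]
ppSSSS ⇒ ppqSSS   [S ::= q]
ppqSSS ⇒ ppqFSSS   [S ::= F S]
ppqFSSS ⇒ ppqqqxSSS   [F ::= q q x]
ppqqqxSSS ⇒ ppqqqxpSS   [S ::= p]
ppqqqxpSS ⇒ ppqqqxpqS   [S ::= q]
ppqqqxpqS ⇒ ppqqqxpqq   [S ::= q]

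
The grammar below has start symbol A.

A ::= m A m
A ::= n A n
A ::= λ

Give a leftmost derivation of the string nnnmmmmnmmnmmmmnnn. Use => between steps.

A => nAn   [A ::= n A n]
nAn => nnAnn   [A ::= n A n]
nnAnn => nnnAnnn   [A ::= n A n]
nnnAnnn => nnnmAmnnn   [A ::= m A m]
nnnmAmnnn => nnnmmAmmnnn   [A ::= m A m]
nnnmmAmmnnn => nnnmmmAmmmnnn   [A ::= m A m]
nnnmmmAmmmnnn => nnnmmmmAmmmmnnn   [A ::= m A m]
nnnmmmmAmmmmnnn => nnnmmmmnAnmmmmnnn   [A ::= n A n]
nnnmmmmnAnmmmmnnn => nnnmmmmnmAmnmmmmnnn   [A ::= m A m]
nnnmmmmnmAmnmmmmnnn => nnnmmmmnmmnmmmmnnn   [A ::= λ]

A=>nAn=>nnAnn=>nnnAnnn=>nnnmAmnnn=>nnnmmAmmnnn=>nnnmmmAmmmnnn=>nnnmmmmAmmmmnnn=>nnnmmmmnAnmmmmnnn=>nnnmmmmnmAmnmmmmnnn=>nnnmmmmnmmnmmmmnnn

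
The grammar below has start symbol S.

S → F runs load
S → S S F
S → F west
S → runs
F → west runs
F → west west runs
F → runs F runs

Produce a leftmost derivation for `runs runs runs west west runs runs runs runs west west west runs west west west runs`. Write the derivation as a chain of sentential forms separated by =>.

S => S S F   [S → S S F]
S S F => F west S F   [S → F west]
F west S F => runs F runs west S F   [F → runs F runs]
runs F runs west S F => runs runs F runs runs west S F   [F → runs F runs]
runs runs F runs runs west S F => runs runs runs F runs runs runs west S F   [F → runs F runs]
runs runs runs F runs runs runs west S F => runs runs runs west west runs runs runs runs west S F   [F → west west runs]
runs runs runs west west runs runs runs runs west S F => runs runs runs west west runs runs runs runs west F west F   [S → F west]
runs runs runs west west runs runs runs runs west F west F => runs runs runs west west runs runs runs runs west west west runs west F   [F → west west runs]
runs runs runs west west runs runs runs runs west west west runs west F => runs runs runs west west runs runs runs runs west west west runs west west west runs   [F → west west runs]

S => S S F => F west S F => runs F runs west S F => runs runs F runs runs west S F => runs runs runs F runs runs runs west S F => runs runs runs west west runs runs runs runs west S F => runs runs runs west west runs runs runs runs west F west F => runs runs runs west west runs runs runs runs west west west runs west F => runs runs runs west west runs runs runs runs west west west runs west west west runs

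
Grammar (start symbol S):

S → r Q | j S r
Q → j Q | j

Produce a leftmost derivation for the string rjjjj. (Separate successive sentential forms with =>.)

S=>rQ=>rjQ=>rjjQ=>rjjjQ=>rjjjj

S => rQ   [S → r Q]
rQ => rjQ   [Q → j Q]
rjQ => rjjQ   [Q → j Q]
rjjQ => rjjjQ   [Q → j Q]
rjjjQ => rjjjj   [Q → j]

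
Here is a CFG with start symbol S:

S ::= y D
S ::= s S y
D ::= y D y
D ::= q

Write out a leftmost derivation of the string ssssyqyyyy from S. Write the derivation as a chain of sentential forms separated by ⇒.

S ⇒ sSy   [S ::= s S y]
sSy ⇒ ssSyy   [S ::= s S y]
ssSyy ⇒ sssSyyy   [S ::= s S y]
sssSyyy ⇒ ssssSyyyy   [S ::= s S y]
ssssSyyyy ⇒ ssssyDyyyy   [S ::= y D]
ssssyDyyyy ⇒ ssssyqyyyy   [D ::= q]

S⇒sSy⇒ssSyy⇒sssSyyy⇒ssssSyyyy⇒ssssyDyyyy⇒ssssyqyyyy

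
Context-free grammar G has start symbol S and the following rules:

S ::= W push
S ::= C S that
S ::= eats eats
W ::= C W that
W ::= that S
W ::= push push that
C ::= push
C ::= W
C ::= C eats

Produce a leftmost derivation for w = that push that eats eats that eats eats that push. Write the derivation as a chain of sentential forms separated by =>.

S => W push   [S ::= W push]
W push => that S push   [W ::= that S]
that S push => that C S that push   [S ::= C S that]
that C S that push => that W S that push   [C ::= W]
that W S that push => that C W that S that push   [W ::= C W that]
that C W that S that push => that push W that S that push   [C ::= push]
that push W that S that push => that push that S that S that push   [W ::= that S]
that push that S that S that push => that push that eats eats that S that push   [S ::= eats eats]
that push that eats eats that S that push => that push that eats eats that eats eats that push   [S ::= eats eats]

S => W push => that S push => that C S that push => that W S that push => that C W that S that push => that push W that S that push => that push that S that S that push => that push that eats eats that S that push => that push that eats eats that eats eats that push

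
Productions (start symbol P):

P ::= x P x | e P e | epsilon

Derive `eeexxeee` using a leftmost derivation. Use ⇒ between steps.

P ⇒ ePe ⇒ eePee ⇒ eeePeee ⇒ eeexPxeee ⇒ eeexxeee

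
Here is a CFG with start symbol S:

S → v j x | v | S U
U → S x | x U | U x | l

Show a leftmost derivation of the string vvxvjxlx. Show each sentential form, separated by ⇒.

S ⇒ SU   [S → S U]
SU ⇒ SUU   [S → S U]
SUU ⇒ vUU   [S → v]
vUU ⇒ vSxU   [U → S x]
vSxU ⇒ vvxU   [S → v]
vvxU ⇒ vvxSx   [U → S x]
vvxSx ⇒ vvxSUx   [S → S U]
vvxSUx ⇒ vvxvjxUx   [S → v j x]
vvxvjxUx ⇒ vvxvjxlx   [U → l]

S ⇒ SU ⇒ SUU ⇒ vUU ⇒ vSxU ⇒ vvxU ⇒ vvxSx ⇒ vvxSUx ⇒ vvxvjxUx ⇒ vvxvjxlx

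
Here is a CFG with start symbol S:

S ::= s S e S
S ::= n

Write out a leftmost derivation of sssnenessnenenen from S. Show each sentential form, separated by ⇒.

S⇒sSeS⇒ssSeSeS⇒sssSeSeSeS⇒sssneSeSeS⇒sssneneSeS⇒sssnenesSeSeS⇒sssnenessSeSeSeS⇒sssnenessneSeSeS⇒sssnenessneneSeS⇒sssnenessneneneS⇒sssnenessnenenen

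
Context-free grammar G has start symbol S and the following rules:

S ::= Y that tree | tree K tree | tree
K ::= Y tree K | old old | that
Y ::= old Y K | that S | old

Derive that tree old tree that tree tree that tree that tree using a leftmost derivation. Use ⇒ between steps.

S ⇒ Y that tree ⇒ that S that tree ⇒ that tree K tree that tree ⇒ that tree Y tree K tree that tree ⇒ that tree old tree K tree that tree ⇒ that tree old tree Y tree K tree that tree ⇒ that tree old tree that S tree K tree that tree ⇒ that tree old tree that tree tree K tree that tree ⇒ that tree old tree that tree tree that tree that tree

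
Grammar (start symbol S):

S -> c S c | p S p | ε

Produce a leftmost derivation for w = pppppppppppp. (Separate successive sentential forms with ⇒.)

S ⇒ pSp ⇒ ppSpp ⇒ pppSppp ⇒ ppppSpppp ⇒ pppppSppppp ⇒ ppppppSpppppp ⇒ pppppppppppp

S ⇒ pSp   [S -> p S p]
pSp ⇒ ppSpp   [S -> p S p]
ppSpp ⇒ pppSppp   [S -> p S p]
pppSppp ⇒ ppppSpppp   [S -> p S p]
ppppSpppp ⇒ pppppSppppp   [S -> p S p]
pppppSppppp ⇒ ppppppSpppppp   [S -> p S p]
ppppppSpppppp ⇒ pppppppppppp   [S -> ε]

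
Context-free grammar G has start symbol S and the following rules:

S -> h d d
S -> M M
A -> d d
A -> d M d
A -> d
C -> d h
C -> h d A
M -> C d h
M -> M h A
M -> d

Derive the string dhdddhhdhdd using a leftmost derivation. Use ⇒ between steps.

S ⇒ MM   [S -> M M]
MM ⇒ dM   [M -> d]
dM ⇒ dMhA   [M -> M h A]
dMhA ⇒ dMhAhA   [M -> M h A]
dMhAhA ⇒ dCdhhAhA   [M -> C d h]
dCdhhAhA ⇒ dhdAdhhAhA   [C -> h d A]
dhdAdhhAhA ⇒ dhdddhhAhA   [A -> d]
dhdddhhAhA ⇒ dhdddhhdhA   [A -> d]
dhdddhhdhA ⇒ dhdddhhdhdd   [A -> d d]

S ⇒ MM ⇒ dM ⇒ dMhA ⇒ dMhAhA ⇒ dCdhhAhA ⇒ dhdAdhhAhA ⇒ dhdddhhAhA ⇒ dhdddhhdhA ⇒ dhdddhhdhdd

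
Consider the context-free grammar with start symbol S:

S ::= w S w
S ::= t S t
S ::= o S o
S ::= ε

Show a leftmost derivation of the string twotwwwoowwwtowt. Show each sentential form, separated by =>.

S => tSt => twSwt => twoSowt => twotStowt => twotwSwtowt => twotwwSwwtowt => twotwwwSwwwtowt => twotwwwoSowwwtowt => twotwwwoowwwtowt

S => tSt   [S ::= t S t]
tSt => twSwt   [S ::= w S w]
twSwt => twoSowt   [S ::= o S o]
twoSowt => twotStowt   [S ::= t S t]
twotStowt => twotwSwtowt   [S ::= w S w]
twotwSwtowt => twotwwSwwtowt   [S ::= w S w]
twotwwSwwtowt => twotwwwSwwwtowt   [S ::= w S w]
twotwwwSwwwtowt => twotwwwoSowwwtowt   [S ::= o S o]
twotwwwoSowwwtowt => twotwwwoowwwtowt   [S ::= ε]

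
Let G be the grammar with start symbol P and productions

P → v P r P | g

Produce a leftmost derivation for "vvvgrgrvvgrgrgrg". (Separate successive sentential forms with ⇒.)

P⇒vPrP⇒vvPrPrP⇒vvvPrPrPrP⇒vvvgrPrPrP⇒vvvgrgrPrP⇒vvvgrgrvPrPrP⇒vvvgrgrvvPrPrPrP⇒vvvgrgrvvgrPrPrP⇒vvvgrgrvvgrgrPrP⇒vvvgrgrvvgrgrgrP⇒vvvgrgrvvgrgrgrg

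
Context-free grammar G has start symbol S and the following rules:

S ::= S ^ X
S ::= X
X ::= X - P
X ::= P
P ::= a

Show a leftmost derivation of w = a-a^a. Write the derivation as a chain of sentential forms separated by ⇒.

S ⇒ S^X   [S ::= S ^ X]
S^X ⇒ X^X   [S ::= X]
X^X ⇒ X-P^X   [X ::= X - P]
X-P^X ⇒ P-P^X   [X ::= P]
P-P^X ⇒ a-P^X   [P ::= a]
a-P^X ⇒ a-a^X   [P ::= a]
a-a^X ⇒ a-a^P   [X ::= P]
a-a^P ⇒ a-a^a   [P ::= a]

S ⇒ S^X ⇒ X^X ⇒ X-P^X ⇒ P-P^X ⇒ a-P^X ⇒ a-a^X ⇒ a-a^P ⇒ a-a^a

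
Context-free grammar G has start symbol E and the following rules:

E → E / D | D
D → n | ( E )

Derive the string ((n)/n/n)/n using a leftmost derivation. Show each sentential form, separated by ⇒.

E ⇒ E/D   [E → E / D]
E/D ⇒ D/D   [E → D]
D/D ⇒ (E)/D   [D → ( E )]
(E)/D ⇒ (E/D)/D   [E → E / D]
(E/D)/D ⇒ (E/D/D)/D   [E → E / D]
(E/D/D)/D ⇒ (D/D/D)/D   [E → D]
(D/D/D)/D ⇒ ((E)/D/D)/D   [D → ( E )]
((E)/D/D)/D ⇒ ((D)/D/D)/D   [E → D]
((D)/D/D)/D ⇒ ((n)/D/D)/D   [D → n]
((n)/D/D)/D ⇒ ((n)/n/D)/D   [D → n]
((n)/n/D)/D ⇒ ((n)/n/n)/D   [D → n]
((n)/n/n)/D ⇒ ((n)/n/n)/n   [D → n]

E ⇒ E/D ⇒ D/D ⇒ (E)/D ⇒ (E/D)/D ⇒ (E/D/D)/D ⇒ (D/D/D)/D ⇒ ((E)/D/D)/D ⇒ ((D)/D/D)/D ⇒ ((n)/D/D)/D ⇒ ((n)/n/D)/D ⇒ ((n)/n/n)/D ⇒ ((n)/n/n)/n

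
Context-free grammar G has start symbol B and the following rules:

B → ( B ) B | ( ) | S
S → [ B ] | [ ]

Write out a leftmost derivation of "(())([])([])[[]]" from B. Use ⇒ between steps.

B⇒(B)B⇒(())B⇒(())(B)B⇒(())(S)B⇒(())([])B⇒(())([])(B)B⇒(())([])(S)B⇒(())([])([])B⇒(())([])([])S⇒(())([])([])[B]⇒(())([])([])[S]⇒(())([])([])[[]]

B ⇒ (B)B   [B → ( B ) B]
(B)B ⇒ (())B   [B → ( )]
(())B ⇒ (())(B)B   [B → ( B ) B]
(())(B)B ⇒ (())(S)B   [B → S]
(())(S)B ⇒ (())([])B   [S → [ ]]
(())([])B ⇒ (())([])(B)B   [B → ( B ) B]
(())([])(B)B ⇒ (())([])(S)B   [B → S]
(())([])(S)B ⇒ (())([])([])B   [S → [ ]]
(())([])([])B ⇒ (())([])([])S   [B → S]
(())([])([])S ⇒ (())([])([])[B]   [S → [ B ]]
(())([])([])[B] ⇒ (())([])([])[S]   [B → S]
(())([])([])[S] ⇒ (())([])([])[[]]   [S → [ ]]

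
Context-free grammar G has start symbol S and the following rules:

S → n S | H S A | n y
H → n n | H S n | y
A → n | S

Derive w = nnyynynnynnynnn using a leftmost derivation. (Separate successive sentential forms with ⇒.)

S⇒HSA⇒nnSA⇒nnHSAA⇒nnySAA⇒nnyHSAAA⇒nnyHSnSAAA⇒nnyHSnSnSAAA⇒nnyySnSnSAAA⇒nnyynynSnSAAA⇒nnyynynnynSAAA⇒nnyynynnynnyAAA⇒nnyynynnynnynAA⇒nnyynynnynnynnA⇒nnyynynnynnynnn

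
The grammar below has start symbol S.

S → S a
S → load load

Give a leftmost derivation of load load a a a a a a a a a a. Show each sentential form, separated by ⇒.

S ⇒ S a ⇒ S a a ⇒ S a a a ⇒ S a a a a ⇒ S a a a a a ⇒ S a a a a a a ⇒ S a a a a a a a ⇒ S a a a a a a a a ⇒ S a a a a a a a a a ⇒ S a a a a a a a a a a ⇒ load load a a a a a a a a a a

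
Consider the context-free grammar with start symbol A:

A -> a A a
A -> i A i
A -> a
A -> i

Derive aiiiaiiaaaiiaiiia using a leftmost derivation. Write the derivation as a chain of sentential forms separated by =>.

A => aAa   [A -> a A a]
aAa => aiAia   [A -> i A i]
aiAia => aiiAiia   [A -> i A i]
aiiAiia => aiiiAiiia   [A -> i A i]
aiiiAiiia => aiiiaAaiiia   [A -> a A a]
aiiiaAaiiia => aiiiaiAiaiiia   [A -> i A i]
aiiiaiAiaiiia => aiiiaiiAiiaiiia   [A -> i A i]
aiiiaiiAiiaiiia => aiiiaiiaAaiiaiiia   [A -> a A a]
aiiiaiiaAaiiaiiia => aiiiaiiaaaiiaiiia   [A -> a]

A => aAa => aiAia => aiiAiia => aiiiAiiia => aiiiaAaiiia => aiiiaiAiaiiia => aiiiaiiAiiaiiia => aiiiaiiaAaiiaiiia => aiiiaiiaaaiiaiiia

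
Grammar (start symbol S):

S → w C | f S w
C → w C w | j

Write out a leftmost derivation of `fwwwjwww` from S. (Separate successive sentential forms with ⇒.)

S ⇒ fSw   [S → f S w]
fSw ⇒ fwCw   [S → w C]
fwCw ⇒ fwwCww   [C → w C w]
fwwCww ⇒ fwwwCwww   [C → w C w]
fwwwCwww ⇒ fwwwjwww   [C → j]

S ⇒ fSw ⇒ fwCw ⇒ fwwCww ⇒ fwwwCwww ⇒ fwwwjwww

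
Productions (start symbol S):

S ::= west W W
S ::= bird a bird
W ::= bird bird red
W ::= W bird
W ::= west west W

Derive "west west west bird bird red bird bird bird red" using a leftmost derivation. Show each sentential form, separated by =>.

S => west W W   [S ::= west W W]
west W W => west west west W W   [W ::= west west W]
west west west W W => west west west W bird W   [W ::= W bird]
west west west W bird W => west west west bird bird red bird W   [W ::= bird bird red]
west west west bird bird red bird W => west west west bird bird red bird bird bird red   [W ::= bird bird red]

S => west W W => west west west W W => west west west W bird W => west west west bird bird red bird W => west west west bird bird red bird bird bird red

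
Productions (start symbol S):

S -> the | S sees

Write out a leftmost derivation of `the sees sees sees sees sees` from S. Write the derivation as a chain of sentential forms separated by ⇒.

S ⇒ S sees   [S -> S sees]
S sees ⇒ S sees sees   [S -> S sees]
S sees sees ⇒ S sees sees sees   [S -> S sees]
S sees sees sees ⇒ S sees sees sees sees   [S -> S sees]
S sees sees sees sees ⇒ S sees sees sees sees sees   [S -> S sees]
S sees sees sees sees sees ⇒ the sees sees sees sees sees   [S -> the]

S ⇒ S sees ⇒ S sees sees ⇒ S sees sees sees ⇒ S sees sees sees sees ⇒ S sees sees sees sees sees ⇒ the sees sees sees sees sees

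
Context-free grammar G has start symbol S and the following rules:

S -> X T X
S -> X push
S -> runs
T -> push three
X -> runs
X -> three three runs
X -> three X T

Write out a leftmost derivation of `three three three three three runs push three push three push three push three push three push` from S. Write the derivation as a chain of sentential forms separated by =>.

S => X push   [S -> X push]
X push => three X T push   [X -> three X T]
three X T push => three three X T T push   [X -> three X T]
three three X T T push => three three three X T T T push   [X -> three X T]
three three three X T T T push => three three three three X T T T T push   [X -> three X T]
three three three three X T T T T push => three three three three three X T T T T T push   [X -> three X T]
three three three three three X T T T T T push => three three three three three runs T T T T T push   [X -> runs]
three three three three three runs T T T T T push => three three three three three runs push three T T T T push   [T -> push three]
three three three three three runs push three T T T T push => three three three three three runs push three push three T T T push   [T -> push three]
three three three three three runs push three push three T T T push => three three three three three runs push three push three push three T T push   [T -> push three]
three three three three three runs push three push three push three T T push => three three three three three runs push three push three push three push three T push   [T -> push three]
three three three three three runs push three push three push three push three T push => three three three three three runs push three push three push three push three push three push   [T -> push three]

S => X push => three X T push => three three X T T push => three three three X T T T push => three three three three X T T T T push => three three three three three X T T T T T push => three three three three three runs T T T T T push => three three three three three runs push three T T T T push => three three three three three runs push three push three T T T push => three three three three three runs push three push three push three T T push => three three three three three runs push three push three push three push three T push => three three three three three runs push three push three push three push three push three push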